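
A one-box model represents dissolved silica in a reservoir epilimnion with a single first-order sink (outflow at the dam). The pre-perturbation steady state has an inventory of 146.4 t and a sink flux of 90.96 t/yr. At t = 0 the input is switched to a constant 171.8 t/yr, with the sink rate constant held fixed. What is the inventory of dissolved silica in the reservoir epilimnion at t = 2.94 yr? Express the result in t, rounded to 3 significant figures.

τ = M₀/F₀ = 146.4/90.96 = 1.609 yr; rate constant k = 1/τ.
New steady state M_∞ = F₁/k = F₁·τ = 171.8 × 1.609 = 276.51 t.
M(t) = M_∞ + (M₀ − M_∞)·e^(−t/τ); t/τ = 2.94/1.609 = 1.827, so e^(−t/τ) = 0.1610.
M(t) = 276.51 − 130.1 × 0.1610 = 255.57 t.

256 t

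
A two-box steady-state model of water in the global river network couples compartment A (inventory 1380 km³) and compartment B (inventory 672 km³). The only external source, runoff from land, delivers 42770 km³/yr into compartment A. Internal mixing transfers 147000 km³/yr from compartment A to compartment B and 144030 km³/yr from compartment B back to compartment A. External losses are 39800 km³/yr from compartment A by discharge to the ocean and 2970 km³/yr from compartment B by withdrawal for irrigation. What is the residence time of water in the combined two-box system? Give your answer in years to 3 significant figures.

Treat the two boxes together as one reservoir: the mixing fluxes between them are internal recycling, so τ = ΣM / Σ(external losses).
M_total = 1380 + 672 = 2052.0 km³.
ΣF_external_out = 39800 + 2970 = 42770 km³/yr.
τ = M_total / ΣF_ext = 2052.0 / 42770 = 0.04798 yr.

0.0480 yr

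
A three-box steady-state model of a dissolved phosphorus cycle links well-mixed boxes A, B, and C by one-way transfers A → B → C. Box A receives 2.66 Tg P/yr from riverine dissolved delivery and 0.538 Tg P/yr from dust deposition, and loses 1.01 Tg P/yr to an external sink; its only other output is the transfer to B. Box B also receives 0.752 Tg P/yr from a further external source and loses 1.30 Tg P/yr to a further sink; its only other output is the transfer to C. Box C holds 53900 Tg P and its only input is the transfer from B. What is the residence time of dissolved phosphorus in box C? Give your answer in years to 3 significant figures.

Box A: F(A→B) = (2.66 + 0.538) − 1.01 = 2.1880 Tg P/yr.
Box B: F(B→C) = (2.1880 + 0.752) − 1.30 = 1.6400 Tg P/yr.
Box C throughput = its input = 1.6400 Tg P/yr; τ = 53900 / 1.6400 = 32870 yr.

32900 yr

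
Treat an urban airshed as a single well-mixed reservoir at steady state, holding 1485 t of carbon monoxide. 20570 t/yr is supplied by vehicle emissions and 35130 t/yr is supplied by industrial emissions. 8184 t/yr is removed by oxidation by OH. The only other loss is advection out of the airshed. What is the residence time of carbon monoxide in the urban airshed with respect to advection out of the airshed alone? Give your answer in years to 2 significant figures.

At steady state ΣF_in = ΣF_out.
ΣF_in = 20570 + 35130 = 55700 t/yr.
Advection out of the airshed flux = ΣF_in − (8184) = 55700 − 8184 = 47520 t/yr.
τ = M / F = 1485 / 47520 = 0.03125 yr.

0.031 yr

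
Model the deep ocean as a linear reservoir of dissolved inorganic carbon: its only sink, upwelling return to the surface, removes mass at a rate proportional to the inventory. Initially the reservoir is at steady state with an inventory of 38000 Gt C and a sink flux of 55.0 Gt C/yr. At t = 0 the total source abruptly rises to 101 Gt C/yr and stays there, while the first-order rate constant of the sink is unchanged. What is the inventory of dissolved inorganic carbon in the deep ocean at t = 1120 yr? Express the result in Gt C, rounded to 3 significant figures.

63500 Gt C

Residence time τ = M₀/F₀ = 690.9 yr. The eventual steady state is M_∞ = M₀·(F₁/F₀) = 38000 × 101/55.0 = 69782 Gt C.
The anomaly ΔM(t) = M(t) − M_∞ decays as ΔM₀·e^(−t/τ) with ΔM₀ = 38000 − 69782 = −31780 Gt C.
At t = 1120 yr, e^(−t/τ) = e^(−1.621) = 0.1977, so ΔM = −6283 Gt C and M = 69782 − 6283 = 63499 Gt C.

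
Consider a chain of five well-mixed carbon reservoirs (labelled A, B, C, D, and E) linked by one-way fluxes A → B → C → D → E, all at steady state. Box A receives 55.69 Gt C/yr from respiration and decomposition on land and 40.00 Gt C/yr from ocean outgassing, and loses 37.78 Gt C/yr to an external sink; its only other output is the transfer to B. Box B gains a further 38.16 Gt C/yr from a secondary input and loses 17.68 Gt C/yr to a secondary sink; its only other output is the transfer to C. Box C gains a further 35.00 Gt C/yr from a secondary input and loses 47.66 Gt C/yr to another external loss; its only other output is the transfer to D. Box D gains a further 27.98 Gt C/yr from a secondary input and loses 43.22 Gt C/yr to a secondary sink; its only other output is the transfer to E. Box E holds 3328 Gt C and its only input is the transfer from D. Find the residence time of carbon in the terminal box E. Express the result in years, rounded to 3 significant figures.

65.9 yr

Box A: F(A→B) = (55.69 + 40.00) − 37.78 = 57.910 Gt C/yr.
Box B: F(B→C) = (57.910 + 38.16) − 17.68 = 78.390 Gt C/yr.
Box C: F(C→D) = (78.390 + 35.00) − 47.66 = 65.730 Gt C/yr.
Box D: F(D→E) = (65.730 + 27.98) − 43.22 = 50.490 Gt C/yr.
Box E throughput = its input = 50.490 Gt C/yr; τ = 3328 / 50.490 = 65.91 yr.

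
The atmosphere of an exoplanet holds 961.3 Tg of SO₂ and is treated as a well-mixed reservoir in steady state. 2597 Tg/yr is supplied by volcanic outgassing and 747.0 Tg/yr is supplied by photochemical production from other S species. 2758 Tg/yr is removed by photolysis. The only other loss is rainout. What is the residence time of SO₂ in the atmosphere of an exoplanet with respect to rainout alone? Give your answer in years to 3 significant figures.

At steady state ΣF_in = ΣF_out.
ΣF_in = 2597 + 747.0 = 3344.0 Tg/yr.
Rainout flux = ΣF_in − (2758) = 3344.0 − 2758 = 586.0 Tg/yr.
τ = M / F = 961.3 / 586.0 = 1.640 yr.

1.64 yr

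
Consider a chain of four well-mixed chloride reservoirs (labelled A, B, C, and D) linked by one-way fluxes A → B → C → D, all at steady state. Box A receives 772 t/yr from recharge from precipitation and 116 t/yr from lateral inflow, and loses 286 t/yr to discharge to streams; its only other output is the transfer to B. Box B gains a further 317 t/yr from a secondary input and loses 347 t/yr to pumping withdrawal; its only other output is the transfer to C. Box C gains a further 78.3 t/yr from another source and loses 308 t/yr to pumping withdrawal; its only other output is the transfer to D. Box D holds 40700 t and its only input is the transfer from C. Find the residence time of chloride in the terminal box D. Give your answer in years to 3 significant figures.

119 yr

Box A: F(A→B) = (772 + 116) − 286 = 602.00 t/yr.
Box B: F(B→C) = (602.00 + 317) − 347 = 572.00 t/yr.
Box C: F(C→D) = (572.00 + 78.3) − 308 = 342.30 t/yr.
Box D throughput = its input = 342.30 t/yr; τ = 40700 / 342.30 = 118.9 yr.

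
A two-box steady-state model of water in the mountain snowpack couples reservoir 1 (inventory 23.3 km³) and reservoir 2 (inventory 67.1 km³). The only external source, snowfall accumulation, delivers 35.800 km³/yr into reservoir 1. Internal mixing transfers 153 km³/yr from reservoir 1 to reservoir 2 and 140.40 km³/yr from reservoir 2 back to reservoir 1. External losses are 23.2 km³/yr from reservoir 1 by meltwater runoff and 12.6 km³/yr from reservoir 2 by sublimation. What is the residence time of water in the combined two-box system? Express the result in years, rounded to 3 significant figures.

For the system as a whole, the A↔B exchange is internal and contributes nothing to the throughput; only the external sinks remove mass.
M_total = 23.3 + 67.1 = 90.400 km³.
ΣF_external_out = 23.2 + 12.6 = 35.800 km³/yr.
τ = M_total / ΣF_ext = 90.400 / 35.800 = 2.525 yr.

2.53 yr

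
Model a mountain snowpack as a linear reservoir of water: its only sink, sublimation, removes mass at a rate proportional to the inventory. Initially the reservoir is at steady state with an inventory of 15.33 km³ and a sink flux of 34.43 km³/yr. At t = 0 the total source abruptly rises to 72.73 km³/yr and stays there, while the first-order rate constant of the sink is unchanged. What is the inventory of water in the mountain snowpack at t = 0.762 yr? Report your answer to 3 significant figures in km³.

29.3 km³

The sink rate constant is k = F₀/M₀ = 34.43/15.33 = 2.246 yr⁻¹.
Solving dM/dt = F₁ − kM with M(0) = M₀ gives M(t) = F₁/k + (M₀ − F₁/k)·e^(−kt).
F₁/k = 72.73/2.246 = 32.383 km³; kt = 2.246 × 0.762 = 1.711, e^(−kt) = 0.1806.
M(0.762) = 32.383 + (15.33 − 32.383) × 0.1806 = 32.383 − 3.080 = 29.303 km³.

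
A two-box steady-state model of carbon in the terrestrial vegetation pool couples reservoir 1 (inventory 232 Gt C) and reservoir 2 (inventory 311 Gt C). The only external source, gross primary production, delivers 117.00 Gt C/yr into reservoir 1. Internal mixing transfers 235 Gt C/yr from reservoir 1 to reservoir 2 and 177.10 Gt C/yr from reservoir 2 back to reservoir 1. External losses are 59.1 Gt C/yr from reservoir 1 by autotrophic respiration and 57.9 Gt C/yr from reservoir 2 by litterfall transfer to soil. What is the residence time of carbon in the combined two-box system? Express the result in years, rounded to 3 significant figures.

For the system as a whole, the A↔B exchange is internal and contributes nothing to the throughput; only the external sinks remove mass.
M_total = 232 + 311 = 543.00 Gt C.
ΣF_external_out = 59.1 + 57.9 = 117.00 Gt C/yr.
τ = M_total / ΣF_ext = 543.00 / 117.00 = 4.641 yr.

4.64 yr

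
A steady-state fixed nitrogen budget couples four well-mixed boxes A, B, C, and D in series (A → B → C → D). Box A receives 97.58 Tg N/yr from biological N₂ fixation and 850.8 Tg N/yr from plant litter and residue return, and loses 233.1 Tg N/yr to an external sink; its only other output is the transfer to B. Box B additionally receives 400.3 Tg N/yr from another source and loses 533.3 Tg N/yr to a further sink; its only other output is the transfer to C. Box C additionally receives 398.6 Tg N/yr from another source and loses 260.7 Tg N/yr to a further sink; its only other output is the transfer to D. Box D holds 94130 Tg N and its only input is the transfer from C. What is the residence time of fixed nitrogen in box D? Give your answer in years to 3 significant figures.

Box A: F(A→B) = (97.58 + 850.8) − 233.1 = 715.28 Tg N/yr.
Box B: F(B→C) = (715.28 + 400.3) − 533.3 = 582.28 Tg N/yr.
Box C: F(C→D) = (582.28 + 398.6) − 260.7 = 720.18 Tg N/yr.
Box D throughput = its input = 720.18 Tg N/yr; τ = 94130 / 720.18 = 130.7 yr.

131 yr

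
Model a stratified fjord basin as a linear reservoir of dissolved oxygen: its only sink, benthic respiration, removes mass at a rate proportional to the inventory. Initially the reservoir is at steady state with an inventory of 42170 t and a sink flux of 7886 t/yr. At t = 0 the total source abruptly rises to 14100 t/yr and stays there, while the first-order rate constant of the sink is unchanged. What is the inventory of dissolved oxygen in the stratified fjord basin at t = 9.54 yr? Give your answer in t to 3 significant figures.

69800 t

The sink rate constant is k = F₀/M₀ = 7886/42170 = 0.1870 yr⁻¹.
Solving dM/dt = F₁ − kM with M(0) = M₀ gives M(t) = F₁/k + (M₀ − F₁/k)·e^(−kt).
F₁/k = 14100/0.1870 = 75399 t; kt = 0.1870 × 9.54 = 1.784, e^(−kt) = 0.1680.
M(9.54) = 75399 + (42170 − 75399) × 0.1680 = 75399 − 5581 = 69818 t.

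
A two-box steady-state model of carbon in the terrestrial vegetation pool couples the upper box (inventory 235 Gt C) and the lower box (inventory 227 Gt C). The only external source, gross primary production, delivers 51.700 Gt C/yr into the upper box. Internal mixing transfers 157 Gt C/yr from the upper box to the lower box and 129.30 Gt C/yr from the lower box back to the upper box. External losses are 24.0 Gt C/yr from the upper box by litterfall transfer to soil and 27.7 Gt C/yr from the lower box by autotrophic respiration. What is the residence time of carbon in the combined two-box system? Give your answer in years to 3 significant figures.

For the system as a whole, the A↔B exchange is internal and contributes nothing to the throughput; only the external sinks remove mass.
M_total = 235 + 227 = 462.00 Gt C.
ΣF_external_out = 24.0 + 27.7 = 51.700 Gt C/yr.
τ = M_total / ΣF_ext = 462.00 / 51.700 = 8.936 yr.

8.94 yr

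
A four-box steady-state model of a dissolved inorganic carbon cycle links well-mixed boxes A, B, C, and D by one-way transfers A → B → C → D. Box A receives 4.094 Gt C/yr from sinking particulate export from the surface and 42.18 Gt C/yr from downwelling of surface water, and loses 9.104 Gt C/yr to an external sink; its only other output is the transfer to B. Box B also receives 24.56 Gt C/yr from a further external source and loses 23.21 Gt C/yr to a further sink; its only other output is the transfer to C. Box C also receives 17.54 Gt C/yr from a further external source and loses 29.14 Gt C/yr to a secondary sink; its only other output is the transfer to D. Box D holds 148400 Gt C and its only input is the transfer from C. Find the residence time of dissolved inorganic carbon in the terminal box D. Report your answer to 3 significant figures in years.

Box A: F(A→B) = (4.094 + 42.18) − 9.104 = 37.170 Gt C/yr.
Box B: F(B→C) = (37.170 + 24.56) − 23.21 = 38.520 Gt C/yr.
Box C: F(C→D) = (38.520 + 17.54) − 29.14 = 26.920 Gt C/yr.
Box D throughput = its input = 26.920 Gt C/yr; τ = 148400 / 26.920 = 5513 yr.

5510 yr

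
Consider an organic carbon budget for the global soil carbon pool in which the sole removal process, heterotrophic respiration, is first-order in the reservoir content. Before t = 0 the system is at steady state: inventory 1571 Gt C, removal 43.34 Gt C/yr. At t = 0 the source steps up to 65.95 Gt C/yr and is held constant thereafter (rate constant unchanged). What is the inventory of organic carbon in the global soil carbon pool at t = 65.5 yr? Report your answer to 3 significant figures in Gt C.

τ = M₀/F₀ = 1571/43.34 = 36.25 yr; rate constant k = 1/τ.
New steady state M_∞ = F₁/k = F₁·τ = 65.95 × 36.25 = 2390.6 Gt C.
M(t) = M_∞ + (M₀ − M_∞)·e^(−t/τ); t/τ = 65.5/36.25 = 1.807, so e^(−t/τ) = 0.1641.
M(t) = 2390.6 − 819.6 × 0.1641 = 2256.0 Gt C.

2260 Gt C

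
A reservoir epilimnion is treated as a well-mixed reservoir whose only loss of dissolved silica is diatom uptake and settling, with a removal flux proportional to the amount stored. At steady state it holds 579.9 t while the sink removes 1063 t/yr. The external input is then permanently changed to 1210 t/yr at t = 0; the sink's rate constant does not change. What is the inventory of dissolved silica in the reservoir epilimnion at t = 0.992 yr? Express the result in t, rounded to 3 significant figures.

The sink rate constant is k = F₀/M₀ = 1063/579.9 = 1.833 yr⁻¹.
Solving dM/dt = F₁ − kM with M(0) = M₀ gives M(t) = F₁/k + (M₀ − F₁/k)·e^(−kt).
F₁/k = 1210/1.833 = 660.09 t; kt = 1.833 × 0.992 = 1.818, e^(−kt) = 0.1623.
M(0.992) = 660.09 + (579.9 − 660.09) × 0.1623 = 660.09 − 13.01 = 647.08 t.

647 t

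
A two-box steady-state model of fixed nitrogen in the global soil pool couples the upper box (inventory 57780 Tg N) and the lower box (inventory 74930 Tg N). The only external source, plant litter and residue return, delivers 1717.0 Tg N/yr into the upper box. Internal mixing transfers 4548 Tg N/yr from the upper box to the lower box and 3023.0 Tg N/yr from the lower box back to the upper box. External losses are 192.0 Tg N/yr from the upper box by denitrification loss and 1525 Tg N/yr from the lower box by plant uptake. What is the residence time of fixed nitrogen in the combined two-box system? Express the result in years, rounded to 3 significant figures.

Residence time in the combined system uses the total inventory and the total *external* removal — internal exchanges between the two boxes cancel.
M_total = 57780 + 74930 = 132710 Tg N.
ΣF_external_out = 192.0 + 1525 = 1717.0 Tg N/yr.
τ = M_total / ΣF_ext = 132710 / 1717.0 = 77.29 yr.

77.3 yr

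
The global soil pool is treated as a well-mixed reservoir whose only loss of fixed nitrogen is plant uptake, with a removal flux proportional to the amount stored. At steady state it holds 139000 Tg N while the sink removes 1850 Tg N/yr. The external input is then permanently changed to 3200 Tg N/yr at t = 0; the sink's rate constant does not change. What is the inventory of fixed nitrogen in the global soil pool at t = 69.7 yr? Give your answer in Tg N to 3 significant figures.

200000 Tg N

Residence time τ = M₀/F₀ = 75.14 yr. The eventual steady state is M_∞ = M₀·(F₁/F₀) = 139000 × 3200/1850 = 240430 Tg N.
The anomaly ΔM(t) = M(t) − M_∞ decays as ΔM₀·e^(−t/τ) with ΔM₀ = 139000 − 240430 = −101400 Tg N.
At t = 69.7 yr, e^(−t/τ) = e^(−0.9277) = 0.3955, so ΔM = −40110 Tg N and M = 240430 − 40110 = 200320 Tg N.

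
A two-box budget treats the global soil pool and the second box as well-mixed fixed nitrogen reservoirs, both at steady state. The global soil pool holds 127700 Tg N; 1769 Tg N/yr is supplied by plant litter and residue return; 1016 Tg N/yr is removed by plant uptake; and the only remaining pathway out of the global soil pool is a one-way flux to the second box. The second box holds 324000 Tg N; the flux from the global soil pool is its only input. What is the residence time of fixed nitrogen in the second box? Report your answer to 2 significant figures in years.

430 yr

Balance the global soil pool: ΣF_in = 1769.0 Tg N/yr.
Flux to the second box = ΣF_in − (1016) = 753.00 Tg N/yr.
At steady state the output of the second box equals its input, 753.00 Tg N/yr.
τ = M / F = 324000 / 753.00 = 430.3 yr.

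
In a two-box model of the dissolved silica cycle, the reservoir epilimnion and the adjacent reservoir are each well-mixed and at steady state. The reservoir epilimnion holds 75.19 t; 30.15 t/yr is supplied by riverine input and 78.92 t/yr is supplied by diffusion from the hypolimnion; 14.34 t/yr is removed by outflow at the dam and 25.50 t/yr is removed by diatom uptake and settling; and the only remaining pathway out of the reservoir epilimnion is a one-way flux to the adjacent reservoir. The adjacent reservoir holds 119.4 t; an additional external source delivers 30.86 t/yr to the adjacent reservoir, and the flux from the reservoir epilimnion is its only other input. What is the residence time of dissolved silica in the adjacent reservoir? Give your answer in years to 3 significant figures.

Balance the reservoir epilimnion: ΣF_in = 30.15 + 78.92 = 109.07 t/yr.
Flux to the adjacent reservoir = ΣF_in − (14.34 + 25.50) = 69.230 t/yr.
Total input to the adjacent reservoir = 69.230 + 30.86 = 100.09 t/yr; at steady state this equals its total output.
τ = M / F = 119.4 / 100.09 = 1.193 yr.

1.19 yr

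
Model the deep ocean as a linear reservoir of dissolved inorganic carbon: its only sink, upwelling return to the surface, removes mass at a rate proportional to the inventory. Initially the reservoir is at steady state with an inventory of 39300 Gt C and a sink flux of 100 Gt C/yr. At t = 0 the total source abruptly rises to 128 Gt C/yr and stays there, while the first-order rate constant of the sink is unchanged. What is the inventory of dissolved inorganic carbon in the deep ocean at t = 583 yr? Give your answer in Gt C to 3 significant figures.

47800 Gt C

The sink rate constant is k = F₀/M₀ = 100/39300 = 0.002545 yr⁻¹.
Solving dM/dt = F₁ − kM with M(0) = M₀ gives M(t) = F₁/k + (M₀ − F₁/k)·e^(−kt).
F₁/k = 128/0.002545 = 50304 Gt C; kt = 0.002545 × 583 = 1.483, e^(−kt) = 0.2269.
M(583) = 50304 + (39300 − 50304) × 0.2269 = 50304 − 2496 = 47808 Gt C.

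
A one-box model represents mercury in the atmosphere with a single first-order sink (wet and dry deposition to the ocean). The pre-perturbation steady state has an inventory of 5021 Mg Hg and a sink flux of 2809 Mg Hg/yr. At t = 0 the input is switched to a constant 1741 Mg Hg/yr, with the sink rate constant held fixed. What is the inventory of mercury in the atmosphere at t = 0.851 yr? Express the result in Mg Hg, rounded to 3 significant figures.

4300 Mg Hg

τ = M₀/F₀ = 5021/2809 = 1.787 yr; rate constant k = 1/τ.
New steady state M_∞ = F₁/k = F₁·τ = 1741 × 1.787 = 3112.0 Mg Hg.
M(t) = M_∞ + (M₀ − M_∞)·e^(−t/τ); t/τ = 0.851/1.787 = 0.4761, so e^(−t/τ) = 0.6212.
M(t) = 3112.0 + 1909 × 0.6212 = 4297.9 Mg Hg.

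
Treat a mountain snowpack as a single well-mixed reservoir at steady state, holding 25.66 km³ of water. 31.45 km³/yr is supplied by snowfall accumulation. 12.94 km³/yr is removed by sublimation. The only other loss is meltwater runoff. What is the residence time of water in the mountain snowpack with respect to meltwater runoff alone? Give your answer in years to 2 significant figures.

At steady state ΣF_in = ΣF_out.
ΣF_in = 31.450 km³/yr.
Meltwater runoff flux = ΣF_in − (12.94) = 31.450 − 12.94 = 18.51 km³/yr.
τ = M / F = 25.66 / 18.51 = 1.386 yr.

1.4 yr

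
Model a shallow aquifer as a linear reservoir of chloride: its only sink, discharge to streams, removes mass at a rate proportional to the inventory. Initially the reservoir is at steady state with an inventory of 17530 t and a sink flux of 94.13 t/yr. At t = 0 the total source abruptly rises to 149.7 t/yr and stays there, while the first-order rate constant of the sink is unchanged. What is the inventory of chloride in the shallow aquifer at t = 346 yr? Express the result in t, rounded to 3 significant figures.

26300 t

The sink rate constant is k = F₀/M₀ = 94.13/17530 = 0.005370 yr⁻¹.
Solving dM/dt = F₁ − kM with M(0) = M₀ gives M(t) = F₁/k + (M₀ − F₁/k)·e^(−kt).
F₁/k = 149.7/0.005370 = 27879 t; kt = 0.005370 × 346 = 1.858, e^(−kt) = 0.1560.
M(346) = 27879 + (17530 − 27879) × 0.1560 = 27879 − 1614 = 26264 t.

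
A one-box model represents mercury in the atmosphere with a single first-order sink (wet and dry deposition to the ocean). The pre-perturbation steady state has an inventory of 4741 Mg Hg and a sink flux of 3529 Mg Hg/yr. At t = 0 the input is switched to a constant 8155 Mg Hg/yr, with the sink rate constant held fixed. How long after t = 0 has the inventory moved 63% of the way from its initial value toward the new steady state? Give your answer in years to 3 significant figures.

τ = M₀/F₀ = 4741/3529 = 1.343 yr.
The remaining gap fraction is e^(−t/τ); 63% covered ⇒ e^(−t/τ) = 0.370.
t = −τ ln(0.370) = 1.343 × 0.9943 = 1.336 yr.

1.34 yr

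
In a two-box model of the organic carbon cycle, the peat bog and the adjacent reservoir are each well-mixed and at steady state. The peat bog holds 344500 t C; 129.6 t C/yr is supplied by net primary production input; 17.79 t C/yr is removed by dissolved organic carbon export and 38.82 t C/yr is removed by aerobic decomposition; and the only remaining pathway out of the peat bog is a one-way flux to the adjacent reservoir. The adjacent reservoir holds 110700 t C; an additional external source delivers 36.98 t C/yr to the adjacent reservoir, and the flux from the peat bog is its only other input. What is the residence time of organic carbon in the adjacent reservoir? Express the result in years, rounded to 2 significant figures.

1000 yr

Balance the peat bog: ΣF_in = 129.60 t C/yr.
Flux to the adjacent reservoir = ΣF_in − (17.79 + 38.82) = 72.990 t C/yr.
Total input to the adjacent reservoir = 72.990 + 36.98 = 109.97 t C/yr; at steady state this equals its total output.
τ = M / F = 110700 / 109.97 = 1007 yr.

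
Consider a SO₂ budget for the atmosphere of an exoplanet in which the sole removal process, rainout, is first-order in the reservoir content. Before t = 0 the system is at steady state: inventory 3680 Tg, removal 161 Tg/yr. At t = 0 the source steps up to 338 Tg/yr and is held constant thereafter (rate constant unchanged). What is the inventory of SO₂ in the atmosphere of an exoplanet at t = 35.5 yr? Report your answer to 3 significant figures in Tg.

Residence time τ = M₀/F₀ = 22.86 yr. The eventual steady state is M_∞ = M₀·(F₁/F₀) = 3680 × 338/161 = 7725.7 Tg.
The anomaly ΔM(t) = M(t) − M_∞ decays as ΔM₀·e^(−t/τ) with ΔM₀ = 3680 − 7725.7 = −4046 Tg.
At t = 35.5 yr, e^(−t/τ) = e^(−1.553) = 0.2116, so ΔM = −856.0 Tg and M = 7725.7 − 856.0 = 6869.7 Tg.

6870 Tg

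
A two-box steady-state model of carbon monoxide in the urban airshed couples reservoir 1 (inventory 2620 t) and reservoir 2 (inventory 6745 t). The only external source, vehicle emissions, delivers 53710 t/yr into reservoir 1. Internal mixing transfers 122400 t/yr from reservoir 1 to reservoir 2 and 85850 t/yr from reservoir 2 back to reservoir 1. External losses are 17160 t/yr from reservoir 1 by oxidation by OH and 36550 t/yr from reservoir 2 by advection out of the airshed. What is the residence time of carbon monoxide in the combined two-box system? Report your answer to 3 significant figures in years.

For the system as a whole, the A↔B exchange is internal and contributes nothing to the throughput; only the external sinks remove mass.
M_total = 2620 + 6745 = 9365.0 t.
ΣF_external_out = 17160 + 36550 = 53710 t/yr.
τ = M_total / ΣF_ext = 9365.0 / 53710 = 0.1744 yr.

0.174 yr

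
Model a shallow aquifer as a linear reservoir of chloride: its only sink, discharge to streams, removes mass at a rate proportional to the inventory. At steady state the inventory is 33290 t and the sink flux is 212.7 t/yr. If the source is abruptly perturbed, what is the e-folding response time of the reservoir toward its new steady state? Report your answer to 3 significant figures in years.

For a linear reservoir the response time equals the residence time τ = M/F.
τ = 33290 / 212.7 = 156.5 yr.

157 yr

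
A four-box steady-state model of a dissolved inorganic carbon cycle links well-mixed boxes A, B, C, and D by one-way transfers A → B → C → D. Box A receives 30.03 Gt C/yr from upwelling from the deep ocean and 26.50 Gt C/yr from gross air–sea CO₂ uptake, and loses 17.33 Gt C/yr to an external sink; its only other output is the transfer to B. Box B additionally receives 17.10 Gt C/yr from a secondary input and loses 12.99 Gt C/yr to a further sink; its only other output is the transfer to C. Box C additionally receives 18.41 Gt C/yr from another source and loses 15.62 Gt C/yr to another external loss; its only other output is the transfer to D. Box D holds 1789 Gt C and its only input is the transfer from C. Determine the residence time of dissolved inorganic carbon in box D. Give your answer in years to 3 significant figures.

Box A: F(A→B) = (30.03 + 26.50) − 17.33 = 39.200 Gt C/yr.
Box B: F(B→C) = (39.200 + 17.10) − 12.99 = 43.310 Gt C/yr.
Box C: F(C→D) = (43.310 + 18.41) − 15.62 = 46.100 Gt C/yr.
Box D throughput = its input = 46.100 Gt C/yr; τ = 1789 / 46.100 = 38.81 yr.

38.8 yr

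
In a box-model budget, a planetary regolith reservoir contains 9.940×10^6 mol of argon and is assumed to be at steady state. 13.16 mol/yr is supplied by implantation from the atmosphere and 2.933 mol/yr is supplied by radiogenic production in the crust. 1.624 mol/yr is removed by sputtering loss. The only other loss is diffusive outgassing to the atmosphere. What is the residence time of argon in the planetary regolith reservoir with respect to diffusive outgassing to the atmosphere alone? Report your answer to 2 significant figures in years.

690000 yr

At steady state ΣF_in = ΣF_out.
ΣF_in = 13.16 + 2.933 = 16.093 mol/yr.
Diffusive outgassing to the atmosphere flux = ΣF_in − (1.624) = 16.093 − 1.624 = 14.47 mol/yr.
τ = M / F = 9.940×10^6 / 14.47 = 687000 yr.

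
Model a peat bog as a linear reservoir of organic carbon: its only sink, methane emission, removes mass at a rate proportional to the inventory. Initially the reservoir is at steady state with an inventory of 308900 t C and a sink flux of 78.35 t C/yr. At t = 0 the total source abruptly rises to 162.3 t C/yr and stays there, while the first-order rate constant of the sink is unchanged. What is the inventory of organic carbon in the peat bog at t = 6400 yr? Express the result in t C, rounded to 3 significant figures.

The sink rate constant is k = F₀/M₀ = 78.35/308900 = 0.0002536 yr⁻¹.
Solving dM/dt = F₁ − kM with M(0) = M₀ gives M(t) = F₁/k + (M₀ − F₁/k)·e^(−kt).
F₁/k = 162.3/0.0002536 = 639880 t C; kt = 0.0002536 × 6400 = 1.623, e^(−kt) = 0.1972.
M(6400) = 639880 + (308900 − 639880) × 0.1972 = 639880 − 65280 = 574590 t C.

575000 t C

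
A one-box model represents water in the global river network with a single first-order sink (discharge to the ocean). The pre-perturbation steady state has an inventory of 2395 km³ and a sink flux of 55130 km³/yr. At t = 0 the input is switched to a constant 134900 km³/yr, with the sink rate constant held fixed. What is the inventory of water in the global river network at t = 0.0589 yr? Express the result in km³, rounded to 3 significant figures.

τ = M₀/F₀ = 2395/55130 = 0.04344 yr; rate constant k = 1/τ.
New steady state M_∞ = F₁/k = F₁·τ = 134900 × 0.04344 = 5860.4 km³.
M(t) = M_∞ + (M₀ − M_∞)·e^(−t/τ); t/τ = 0.0589/0.04344 = 1.356, so e^(−t/τ) = 0.2577.
M(t) = 5860.4 − 3465 × 0.2577 = 4967.3 km³.

4970 km³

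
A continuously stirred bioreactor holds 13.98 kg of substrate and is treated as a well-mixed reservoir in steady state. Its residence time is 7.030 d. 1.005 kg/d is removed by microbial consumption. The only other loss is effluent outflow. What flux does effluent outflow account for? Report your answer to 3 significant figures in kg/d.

Total removal F = M/τ = 13.98 / 7.030 = 1.989 kg/d.
Effluent outflow = F − (1.005) = 1.989 − 1.005 = 0.9836 kg/d.

0.984 kg/d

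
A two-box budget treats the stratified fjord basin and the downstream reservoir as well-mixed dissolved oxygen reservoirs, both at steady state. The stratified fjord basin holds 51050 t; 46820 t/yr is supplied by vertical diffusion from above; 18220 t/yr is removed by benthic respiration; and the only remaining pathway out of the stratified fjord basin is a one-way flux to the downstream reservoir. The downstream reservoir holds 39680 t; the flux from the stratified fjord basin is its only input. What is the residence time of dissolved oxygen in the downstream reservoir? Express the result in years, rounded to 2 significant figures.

Balance the stratified fjord basin: ΣF_in = 46820 t/yr.
Flux to the downstream reservoir = ΣF_in − (18220) = 28600 t/yr.
At steady state the output of the downstream reservoir equals its input, 28600 t/yr.
τ = M / F = 39680 / 28600 = 1.387 yr.

1.4 yr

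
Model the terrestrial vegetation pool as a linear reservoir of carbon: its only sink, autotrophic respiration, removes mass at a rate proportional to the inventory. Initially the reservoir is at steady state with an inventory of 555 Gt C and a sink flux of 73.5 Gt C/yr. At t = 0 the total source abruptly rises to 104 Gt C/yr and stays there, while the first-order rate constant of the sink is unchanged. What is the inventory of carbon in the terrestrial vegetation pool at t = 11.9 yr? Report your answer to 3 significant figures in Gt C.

738 Gt C

The sink rate constant is k = F₀/M₀ = 73.5/555 = 0.1324 yr⁻¹.
Solving dM/dt = F₁ − kM with M(0) = M₀ gives M(t) = F₁/k + (M₀ − F₁/k)·e^(−kt).
F₁/k = 104/0.1324 = 785.31 Gt C; kt = 0.1324 × 11.9 = 1.576, e^(−kt) = 0.2068.
M(11.9) = 785.31 + (555 − 785.31) × 0.2068 = 785.31 − 47.63 = 737.68 Gt C.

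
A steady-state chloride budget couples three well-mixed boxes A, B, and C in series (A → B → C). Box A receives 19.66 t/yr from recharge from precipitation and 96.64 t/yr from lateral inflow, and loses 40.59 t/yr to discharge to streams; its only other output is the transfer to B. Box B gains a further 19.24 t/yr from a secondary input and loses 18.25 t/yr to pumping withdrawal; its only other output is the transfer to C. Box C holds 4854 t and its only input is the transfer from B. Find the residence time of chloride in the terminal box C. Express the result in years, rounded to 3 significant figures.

63.3 yr

Box A: F(A→B) = (19.66 + 96.64) − 40.59 = 75.710 t/yr.
Box B: F(B→C) = (75.710 + 19.24) − 18.25 = 76.700 t/yr.
Box C throughput = its input = 76.700 t/yr; τ = 4854 / 76.700 = 63.29 yr.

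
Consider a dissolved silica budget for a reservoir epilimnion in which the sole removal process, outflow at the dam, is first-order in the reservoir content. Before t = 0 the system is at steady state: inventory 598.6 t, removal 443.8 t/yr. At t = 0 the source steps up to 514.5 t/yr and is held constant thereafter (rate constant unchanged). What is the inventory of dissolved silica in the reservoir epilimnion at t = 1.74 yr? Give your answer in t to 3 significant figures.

τ = M₀/F₀ = 598.6/443.8 = 1.349 yr; rate constant k = 1/τ.
New steady state M_∞ = F₁/k = F₁·τ = 514.5 × 1.349 = 693.96 t.
M(t) = M_∞ + (M₀ − M_∞)·e^(−t/τ); t/τ = 1.74/1.349 = 1.290, so e^(−t/τ) = 0.2753.
M(t) = 693.96 − 95.36 × 0.2753 = 667.71 t.

668 t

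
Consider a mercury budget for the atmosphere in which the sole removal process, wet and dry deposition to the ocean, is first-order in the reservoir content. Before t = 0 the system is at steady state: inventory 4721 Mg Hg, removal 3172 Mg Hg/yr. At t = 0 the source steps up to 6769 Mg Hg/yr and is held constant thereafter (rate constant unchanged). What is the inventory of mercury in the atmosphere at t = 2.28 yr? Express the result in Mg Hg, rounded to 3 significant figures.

8920 Mg Hg

The sink rate constant is k = F₀/M₀ = 3172/4721 = 0.6719 yr⁻¹.
Solving dM/dt = F₁ − kM with M(0) = M₀ gives M(t) = F₁/k + (M₀ − F₁/k)·e^(−kt).
F₁/k = 6769/0.6719 = 10075 Mg Hg; kt = 0.6719 × 2.28 = 1.532, e^(−kt) = 0.2161.
M(2.28) = 10075 + (4721 − 10075) × 0.2161 = 10075 − 1157 = 8917.5 Mg Hg.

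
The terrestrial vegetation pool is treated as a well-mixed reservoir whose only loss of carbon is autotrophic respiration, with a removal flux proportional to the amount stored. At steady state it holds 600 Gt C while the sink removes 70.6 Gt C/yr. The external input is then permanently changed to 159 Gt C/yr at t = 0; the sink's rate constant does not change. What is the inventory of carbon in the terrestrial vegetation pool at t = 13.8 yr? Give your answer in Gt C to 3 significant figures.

1200 Gt C

The sink rate constant is k = F₀/M₀ = 70.6/600 = 0.1177 yr⁻¹.
Solving dM/dt = F₁ − kM with M(0) = M₀ gives M(t) = F₁/k + (M₀ − F₁/k)·e^(−kt).
F₁/k = 159/0.1177 = 1351.3 Gt C; kt = 0.1177 × 13.8 = 1.624, e^(−kt) = 0.1971.
M(13.8) = 1351.3 + (600 − 1351.3) × 0.1971 = 1351.3 − 148.1 = 1203.2 Gt C.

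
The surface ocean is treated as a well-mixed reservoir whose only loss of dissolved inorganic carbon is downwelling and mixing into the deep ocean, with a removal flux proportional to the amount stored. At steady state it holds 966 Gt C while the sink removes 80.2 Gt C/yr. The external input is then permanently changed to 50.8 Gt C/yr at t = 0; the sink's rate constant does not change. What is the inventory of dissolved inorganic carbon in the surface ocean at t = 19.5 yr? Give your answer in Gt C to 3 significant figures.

682 Gt C

Residence time τ = M₀/F₀ = 12.04 yr. The eventual steady state is M_∞ = M₀·(F₁/F₀) = 966 × 50.8/80.2 = 611.88 Gt C.
The anomaly ΔM(t) = M(t) − M_∞ decays as ΔM₀·e^(−t/τ) with ΔM₀ = 966 − 611.88 = 354.1 Gt C.
At t = 19.5 yr, e^(−t/τ) = e^(−1.619) = 0.1981, so ΔM = 70.15 Gt C and M = 611.88 + 70.15 = 682.03 Gt C.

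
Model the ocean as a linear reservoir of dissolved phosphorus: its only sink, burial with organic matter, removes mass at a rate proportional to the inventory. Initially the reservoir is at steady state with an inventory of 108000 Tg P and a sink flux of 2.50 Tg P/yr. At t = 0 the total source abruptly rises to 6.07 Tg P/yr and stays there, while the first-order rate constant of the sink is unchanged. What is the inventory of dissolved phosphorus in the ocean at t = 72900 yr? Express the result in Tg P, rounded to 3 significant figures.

234000 Tg P

The sink rate constant is k = F₀/M₀ = 2.50/108000 = 2.315×10^-5 yr⁻¹.
Solving dM/dt = F₁ − kM with M(0) = M₀ gives M(t) = F₁/k + (M₀ − F₁/k)·e^(−kt).
F₁/k = 6.07/2.315×10^-5 = 262220 Tg P; kt = 2.315×10^-5 × 72900 = 1.688, e^(−kt) = 0.1850.
M(72900) = 262220 + (108000 − 262220) × 0.1850 = 262220 − 28530 = 233700 Tg P.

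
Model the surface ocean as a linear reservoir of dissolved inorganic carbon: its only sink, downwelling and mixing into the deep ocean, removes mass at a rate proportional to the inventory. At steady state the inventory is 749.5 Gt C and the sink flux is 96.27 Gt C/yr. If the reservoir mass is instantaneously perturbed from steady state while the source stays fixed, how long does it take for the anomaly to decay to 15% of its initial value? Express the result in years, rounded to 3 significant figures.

14.8 yr

For a linear reservoir the anomaly decays as exp(−t/τ) with τ = M/F = 749.5/96.27 = 7.785 yr.
exp(−t/τ) = 0.15 ⇒ t = −τ ln(0.15) = 7.785 × 1.897 = 14.77 yr.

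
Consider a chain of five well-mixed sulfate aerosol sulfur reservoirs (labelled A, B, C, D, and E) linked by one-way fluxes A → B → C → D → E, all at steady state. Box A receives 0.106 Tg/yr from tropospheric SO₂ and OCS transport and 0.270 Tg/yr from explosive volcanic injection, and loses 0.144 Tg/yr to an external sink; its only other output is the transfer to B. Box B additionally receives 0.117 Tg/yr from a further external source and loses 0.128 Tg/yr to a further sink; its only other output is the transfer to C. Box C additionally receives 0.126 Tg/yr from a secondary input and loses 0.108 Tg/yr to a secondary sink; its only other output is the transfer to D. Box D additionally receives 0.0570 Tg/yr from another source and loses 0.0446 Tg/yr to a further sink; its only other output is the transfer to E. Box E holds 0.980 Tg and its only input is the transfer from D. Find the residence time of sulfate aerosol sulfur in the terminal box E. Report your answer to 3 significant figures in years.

3.90 yr

Box A: F(A→B) = (0.106 + 0.270) − 0.144 = 0.23200 Tg/yr.
Box B: F(B→C) = (0.23200 + 0.117) − 0.128 = 0.22100 Tg/yr.
Box C: F(C→D) = (0.22100 + 0.126) − 0.108 = 0.23900 Tg/yr.
Box D: F(D→E) = (0.23900 + 0.0570) − 0.0446 = 0.25140 Tg/yr.
Box E throughput = its input = 0.25140 Tg/yr; τ = 0.980 / 0.25140 = 3.898 yr.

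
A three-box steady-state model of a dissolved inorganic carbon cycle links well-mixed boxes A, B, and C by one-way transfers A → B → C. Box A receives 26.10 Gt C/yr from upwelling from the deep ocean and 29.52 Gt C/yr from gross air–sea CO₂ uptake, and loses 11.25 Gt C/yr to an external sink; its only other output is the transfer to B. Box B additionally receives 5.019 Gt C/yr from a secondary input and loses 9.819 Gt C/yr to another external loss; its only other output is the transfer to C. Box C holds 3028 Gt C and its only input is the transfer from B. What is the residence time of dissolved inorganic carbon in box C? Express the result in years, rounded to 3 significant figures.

Box A: F(A→B) = (26.10 + 29.52) − 11.25 = 44.370 Gt C/yr.
Box B: F(B→C) = (44.370 + 5.019) − 9.819 = 39.570 Gt C/yr.
Box C throughput = its input = 39.570 Gt C/yr; τ = 3028 / 39.570 = 76.52 yr.

76.5 yr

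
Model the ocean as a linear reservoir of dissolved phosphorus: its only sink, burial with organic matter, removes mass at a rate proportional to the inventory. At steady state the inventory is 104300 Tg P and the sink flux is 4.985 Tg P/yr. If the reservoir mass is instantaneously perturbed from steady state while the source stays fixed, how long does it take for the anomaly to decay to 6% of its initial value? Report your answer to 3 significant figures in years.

For a linear reservoir the anomaly decays as exp(−t/τ) with τ = M/F = 104300/4.985 = 20920 yr.
exp(−t/τ) = 0.06 ⇒ t = −τ ln(0.06) = 20920 × 2.813 = 58860 yr.

58900 yr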